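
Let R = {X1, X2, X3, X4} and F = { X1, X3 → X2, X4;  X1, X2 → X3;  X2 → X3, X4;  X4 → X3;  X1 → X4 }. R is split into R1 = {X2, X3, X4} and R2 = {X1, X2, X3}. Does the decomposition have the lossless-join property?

Common attributes: R1 ∩ R2 = {X2, X3}.
Closure of {X2, X3}: X2 → X3, X4 applies, adding X4. So (X2, X3)⁺ = {X2, X3, X4}.
This closure contains every attribute of R1, so R1 ∩ R2 → R1. The join is lossless.

Yes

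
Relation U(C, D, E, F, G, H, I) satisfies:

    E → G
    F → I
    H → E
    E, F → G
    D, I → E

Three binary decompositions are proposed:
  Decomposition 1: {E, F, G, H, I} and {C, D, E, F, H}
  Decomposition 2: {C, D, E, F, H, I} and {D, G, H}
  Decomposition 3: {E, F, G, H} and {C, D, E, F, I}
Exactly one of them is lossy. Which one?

Decomposition 3

Decomposition 1: common = {E, F, H}, closure = {E, F, G, H, I} → lossless.
Decomposition 2: common = {D, H}, closure = {D, E, G, H} → lossless.
Decomposition 3: common = {E, F}, closure = {E, F, G, I} → lossy.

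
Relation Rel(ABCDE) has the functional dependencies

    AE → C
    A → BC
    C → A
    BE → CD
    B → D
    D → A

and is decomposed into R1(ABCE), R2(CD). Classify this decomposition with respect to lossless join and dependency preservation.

Lossless test: (C)⁺ = {ABCD}, which contains all of one fragment — lossless.
Dependency preservation: BE → CD; B → D; D → A are not contained in any single fragment, but the restricted closure of each left-hand side across the fragments still reaches the right-hand side; the remaining FDs each lie inside some fragment. All dependencies are preserved.

lossless and dependency-preserving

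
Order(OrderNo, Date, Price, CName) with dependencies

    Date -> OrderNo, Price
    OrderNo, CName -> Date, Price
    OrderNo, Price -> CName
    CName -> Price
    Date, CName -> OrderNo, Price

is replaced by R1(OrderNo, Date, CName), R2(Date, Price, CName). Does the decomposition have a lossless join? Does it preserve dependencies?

Lossless test: (Date, CName)⁺ = {OrderNo, Date, Price, CName}, which contains all of one fragment — lossless.
Dependency preservation: the restricted closure of {OrderNo, Price} across the fragments never reaches {CName}, so OrderNo, Price → CName cannot be enforced without a join — not preserved.

lossless but not dependency-preserving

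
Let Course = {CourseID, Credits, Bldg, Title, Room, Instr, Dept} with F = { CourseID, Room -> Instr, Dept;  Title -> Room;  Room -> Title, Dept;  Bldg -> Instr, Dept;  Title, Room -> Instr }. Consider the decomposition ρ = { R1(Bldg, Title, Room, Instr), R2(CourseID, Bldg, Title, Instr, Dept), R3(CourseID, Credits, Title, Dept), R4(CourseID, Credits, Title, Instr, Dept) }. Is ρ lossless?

No

Chase test. Columns are CourseID, Credits, Bldg, Title, Room, Instr, Dept; row i has aⱼ where attribute j ∈ Ri, else bᵢⱼ.
Initial tableau (one row per fragment):
  row 1: b11 b12 a3 a4 a5 a6 b17
  row 2: a1 b22 a3 a4 b25 a6 a7
  row 3: a1 a2 b33 a4 b35 b36 a7
  row 4: a1 a2 b43 a4 b45 a6 a7
Rows 1 and 2 agree on Title; apply Title→Room and equate their Room entries.
Rows 1 and 3 agree on Title; apply Title→Room and equate their Room entries.
Rows 1 and 4 agree on Title; apply Title→Room and equate their Room entries.
Rows 1 and 2 agree on Room; apply Room→Title, Dept and equate their Title, Dept entries.
Rows 1 and 3 agree on Title, Room; apply Title, Room→Instr and equate their Instr entries.
No row becomes fully distinguished — the join is lossy.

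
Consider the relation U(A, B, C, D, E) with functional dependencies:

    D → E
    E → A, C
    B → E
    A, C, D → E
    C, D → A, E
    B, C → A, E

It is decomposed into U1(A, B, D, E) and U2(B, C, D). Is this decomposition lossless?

Yes

Common attributes: U1 ∩ U2 = {B, D}.
Closure of {B, D}: D → E applies, adding E; E → A, C applies, adding A, C. So (B, D)⁺ = {A, B, C, D, E}.
This closure contains every attribute of U1, so U1 ∩ U2 → U1. The join is lossless.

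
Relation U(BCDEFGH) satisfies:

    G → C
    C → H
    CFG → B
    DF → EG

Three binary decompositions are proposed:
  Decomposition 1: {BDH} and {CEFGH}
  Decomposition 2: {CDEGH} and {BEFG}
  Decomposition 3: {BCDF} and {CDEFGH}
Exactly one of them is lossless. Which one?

Decomposition 3

Decomposition 1: common = {H}, closure = {H} → lossy.
Decomposition 2: common = {EG}, closure = {CEGH} → lossy.
Decomposition 3: common = {CDF}, closure = {BCDEFGH} → lossless.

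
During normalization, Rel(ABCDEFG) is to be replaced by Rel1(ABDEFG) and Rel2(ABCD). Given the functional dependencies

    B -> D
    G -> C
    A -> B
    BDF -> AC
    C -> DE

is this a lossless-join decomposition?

Common attributes: Rel1 ∩ Rel2 = {ABD}.
No dependency enlarges {ABD}, so (ABD)⁺ = {ABD}.
The closure contains neither all of Rel1 = {ABDEFG} nor all of Rel2 = {ABCD}, so the common attributes are not a superkey of either fragment. The join is lossy.

No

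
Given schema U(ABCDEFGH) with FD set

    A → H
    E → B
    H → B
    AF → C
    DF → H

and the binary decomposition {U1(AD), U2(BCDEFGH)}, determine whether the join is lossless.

Common attributes: U1 ∩ U2 = {D}.
No dependency enlarges {D}, so (D)⁺ = {D}.
The closure contains neither all of U1 = {AD} nor all of U2 = {BCDEFGH}, so the common attributes are not a superkey of either fragment. The join is lossy.

No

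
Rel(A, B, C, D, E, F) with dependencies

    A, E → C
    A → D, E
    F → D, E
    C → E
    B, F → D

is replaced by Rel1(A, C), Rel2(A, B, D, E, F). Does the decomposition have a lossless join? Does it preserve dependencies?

Lossless test: (A)⁺ = {A, C, D, E}, which contains all of one fragment — lossless.
Dependency preservation: the restricted closure of {C} across the fragments never reaches {E}, so C → E cannot be enforced without a join — not preserved.

lossless but not dependency-preserving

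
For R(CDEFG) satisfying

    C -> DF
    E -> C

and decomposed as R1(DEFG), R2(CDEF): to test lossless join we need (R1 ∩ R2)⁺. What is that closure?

R1 ∩ R2 = {DEF}.
E → C applies, adding C
Closure: {CDEF}.

CDEF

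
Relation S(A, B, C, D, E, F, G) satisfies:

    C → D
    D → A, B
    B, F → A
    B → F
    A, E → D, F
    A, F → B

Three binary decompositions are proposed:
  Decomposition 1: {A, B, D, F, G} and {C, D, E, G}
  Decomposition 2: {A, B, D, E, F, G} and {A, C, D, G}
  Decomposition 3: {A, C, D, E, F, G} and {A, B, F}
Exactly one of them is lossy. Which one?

Decomposition 2

Decomposition 1: common = {D, G}, closure = {A, B, D, F, G} → lossless.
Decomposition 2: common = {A, D, G}, closure = {A, B, D, F, G} → lossy.
Decomposition 3: common = {A, F}, closure = {A, B, F} → lossless.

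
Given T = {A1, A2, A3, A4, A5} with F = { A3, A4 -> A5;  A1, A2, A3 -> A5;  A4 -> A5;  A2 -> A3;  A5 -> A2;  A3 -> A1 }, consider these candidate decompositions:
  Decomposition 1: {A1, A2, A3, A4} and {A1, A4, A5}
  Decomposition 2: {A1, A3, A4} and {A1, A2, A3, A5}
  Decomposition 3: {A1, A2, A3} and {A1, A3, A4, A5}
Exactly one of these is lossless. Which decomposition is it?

Decomposition 1: common = {A1, A4}, closure = {A1, A2, A3, A4, A5} → lossless.
Decomposition 2: common = {A1, A3}, closure = {A1, A3} → lossy.
Decomposition 3: common = {A1, A3}, closure = {A1, A3} → lossy.

Decomposition 1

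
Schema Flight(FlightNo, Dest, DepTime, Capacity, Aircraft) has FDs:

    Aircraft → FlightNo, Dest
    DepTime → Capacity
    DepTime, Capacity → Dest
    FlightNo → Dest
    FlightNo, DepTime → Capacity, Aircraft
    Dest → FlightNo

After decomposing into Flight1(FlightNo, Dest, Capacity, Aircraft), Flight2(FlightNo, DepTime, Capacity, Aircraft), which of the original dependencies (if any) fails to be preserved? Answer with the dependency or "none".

Aircraft → FlightNo, Dest lies within Flight1.
DepTime → Capacity lies within Flight2.
DepTime, Capacity → Dest: restricted closure across fragments reaches Dest.
FlightNo → Dest lies within Flight1.
FlightNo, DepTime → Capacity, Aircraft lies within Flight2.
Dest → FlightNo lies within Flight1.
Every dependency is enforceable on the fragments, so the decomposition is dependency-preserving.

none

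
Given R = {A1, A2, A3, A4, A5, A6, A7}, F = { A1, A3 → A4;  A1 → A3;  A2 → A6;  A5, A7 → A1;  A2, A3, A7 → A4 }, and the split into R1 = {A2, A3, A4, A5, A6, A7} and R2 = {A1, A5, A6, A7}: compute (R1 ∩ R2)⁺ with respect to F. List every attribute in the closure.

R1 ∩ R2 = {A5, A6, A7}.
A5, A7 → A1 applies, adding A1
A1 → A3 applies, adding A3
A1, A3 → A4 applies, adding A4
Closure: {A1, A3, A4, A5, A6, A7}.

A1, A3, A4, A5, A6, A7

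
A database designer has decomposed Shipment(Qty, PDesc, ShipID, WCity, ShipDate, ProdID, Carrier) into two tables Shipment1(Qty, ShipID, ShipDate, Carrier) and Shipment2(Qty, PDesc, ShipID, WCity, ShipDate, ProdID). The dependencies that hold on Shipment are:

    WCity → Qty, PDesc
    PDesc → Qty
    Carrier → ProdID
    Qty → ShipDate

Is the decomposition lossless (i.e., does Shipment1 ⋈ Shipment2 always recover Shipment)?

No

Common attributes: Shipment1 ∩ Shipment2 = {Qty, ShipID, ShipDate}.
No dependency enlarges {Qty, ShipID, ShipDate}, so (Qty, ShipID, ShipDate)⁺ = {Qty, ShipID, ShipDate}.
The closure contains neither all of Shipment1 = {Qty, ShipID, ShipDate, Carrier} nor all of Shipment2 = {Qty, PDesc, ShipID, WCity, ShipDate, ProdID}, so the common attributes are not a superkey of either fragment. The join is lossy.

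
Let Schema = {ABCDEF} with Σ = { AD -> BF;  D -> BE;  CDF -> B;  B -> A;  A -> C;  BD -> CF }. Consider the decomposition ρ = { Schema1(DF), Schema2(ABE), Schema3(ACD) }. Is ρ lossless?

No

Chase test. Columns are ABCDEF; row i has aⱼ where attribute j ∈ Schemai, else bᵢⱼ.
Initial tableau (one row per fragment):
  row 1: b11 b12 b13 a4 b15 a6
  row 2: a1 a2 b23 b24 a5 b26
  row 3: a1 b32 a3 a4 b35 b36
Rows 1 and 3 agree on D; apply D→BE and equate their BE entries.
Rows 1 and 3 agree on B; apply B→A and equate their A entries.
Rows 1 and 2 agree on A; apply A→C and equate their C entries.
Rows 1 and 3 agree on A; apply A→C and equate their C entries.
Rows 1 and 3 agree on BD; apply BD→CF and equate their CF entries.
No row becomes fully distinguished — the join is lossy.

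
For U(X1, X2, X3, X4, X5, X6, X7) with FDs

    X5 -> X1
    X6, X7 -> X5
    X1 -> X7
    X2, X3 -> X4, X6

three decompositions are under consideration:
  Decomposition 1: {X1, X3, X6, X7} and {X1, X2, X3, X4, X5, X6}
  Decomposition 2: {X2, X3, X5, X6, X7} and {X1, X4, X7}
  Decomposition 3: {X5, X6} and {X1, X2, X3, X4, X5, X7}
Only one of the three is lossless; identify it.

Decomposition 1

Decomposition 1: common = {X1, X3, X6}, closure = {X1, X3, X5, X6, X7} → lossless.
Decomposition 2: common = {X7}, closure = {X7} → lossy.
Decomposition 3: common = {X5}, closure = {X1, X5, X7} → lossy.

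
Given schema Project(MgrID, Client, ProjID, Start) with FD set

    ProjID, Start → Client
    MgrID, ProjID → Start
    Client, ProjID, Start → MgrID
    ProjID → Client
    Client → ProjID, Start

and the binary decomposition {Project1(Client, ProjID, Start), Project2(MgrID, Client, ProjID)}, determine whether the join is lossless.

Yes

Common attributes: Project1 ∩ Project2 = {Client, ProjID}.
Closure of {Client, ProjID}: Client → ProjID, Start applies, adding Start; Client, ProjID, Start → MgrID applies, adding MgrID. So (Client, ProjID)⁺ = {MgrID, Client, ProjID, Start}.
This closure contains every attribute of Project1, so Project1 ∩ Project2 → Project1. The join is lossless.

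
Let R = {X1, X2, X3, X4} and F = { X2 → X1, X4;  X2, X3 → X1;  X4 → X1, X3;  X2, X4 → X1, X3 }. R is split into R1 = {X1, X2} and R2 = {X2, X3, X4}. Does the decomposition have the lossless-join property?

Yes

Common attributes: R1 ∩ R2 = {X2}.
Closure of {X2}: X2 → X1, X4 applies, adding X1, X4; X4 → X1, X3 applies, adding X3. So (X2)⁺ = {X1, X2, X3, X4}.
This closure contains every attribute of R1, so R1 ∩ R2 → R1. The join is lossless.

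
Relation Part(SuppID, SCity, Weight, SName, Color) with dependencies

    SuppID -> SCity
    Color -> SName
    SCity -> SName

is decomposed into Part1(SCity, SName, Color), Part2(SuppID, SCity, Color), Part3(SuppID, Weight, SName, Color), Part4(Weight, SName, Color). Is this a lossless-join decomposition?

Chase test. Columns are SuppID, SCity, Weight, SName, Color; row i has aⱼ where attribute j ∈ Parti, else bᵢⱼ.
Initial tableau (one row per fragment):
  row 1: b11 a2 b13 a4 a5
  row 2: a1 a2 b23 b24 a5
  row 3: a1 b32 a3 a4 a5
  row 4: b41 b42 a3 a4 a5
Rows 2 and 3 agree on SuppID; apply SuppID→SCity and equate their SCity entries.
Rows 1 and 2 agree on Color; apply Color→SName and equate their SName entries.
Row 3 is now all distinguished symbols — the join is lossless.

Yes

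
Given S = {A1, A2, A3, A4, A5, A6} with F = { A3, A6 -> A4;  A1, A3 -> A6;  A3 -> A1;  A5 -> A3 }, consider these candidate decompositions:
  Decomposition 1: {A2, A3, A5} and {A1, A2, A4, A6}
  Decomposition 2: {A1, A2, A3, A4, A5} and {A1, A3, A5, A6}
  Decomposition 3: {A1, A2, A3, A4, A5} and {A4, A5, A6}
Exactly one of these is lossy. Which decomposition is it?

Decomposition 1: common = {A2}, closure = {A2} → lossy.
Decomposition 2: common = {A1, A3, A5}, closure = {A1, A3, A4, A5, A6} → lossless.
Decomposition 3: common = {A4, A5}, closure = {A1, A3, A4, A5, A6} → lossless.

Decomposition 1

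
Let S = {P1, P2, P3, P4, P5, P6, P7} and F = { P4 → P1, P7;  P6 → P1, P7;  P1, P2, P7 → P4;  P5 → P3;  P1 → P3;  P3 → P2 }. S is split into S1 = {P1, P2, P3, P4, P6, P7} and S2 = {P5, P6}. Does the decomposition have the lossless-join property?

Common attributes: S1 ∩ S2 = {P6}.
Closure of {P6}: P6 → P1, P7 applies, adding P1, P7; P1 → P3 applies, adding P3; P3 → P2 applies, adding P2; P1, P2, P7 → P4 applies, adding P4. So (P6)⁺ = {P1, P2, P3, P4, P6, P7}.
This closure contains every attribute of S1, so S1 ∩ S2 → S1. The join is lossless.

Yes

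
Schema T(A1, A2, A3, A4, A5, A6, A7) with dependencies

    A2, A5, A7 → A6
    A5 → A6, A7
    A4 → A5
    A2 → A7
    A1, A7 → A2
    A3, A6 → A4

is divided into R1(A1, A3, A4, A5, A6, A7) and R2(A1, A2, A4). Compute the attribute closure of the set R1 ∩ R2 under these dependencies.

A1, A2, A4, A5, A6, A7

R1 ∩ R2 = {A1, A4}.
A4 → A5 applies, adding A5
A5 → A6, A7 applies, adding A6, A7
A1, A7 → A2 applies, adding A2
Closure: {A1, A2, A4, A5, A6, A7}.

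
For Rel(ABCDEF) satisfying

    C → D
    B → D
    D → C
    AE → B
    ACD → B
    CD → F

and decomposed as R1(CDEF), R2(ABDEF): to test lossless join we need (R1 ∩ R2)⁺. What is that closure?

R1 ∩ R2 = {DEF}.
D → C applies, adding C
Closure: {CDEF}.

CDEF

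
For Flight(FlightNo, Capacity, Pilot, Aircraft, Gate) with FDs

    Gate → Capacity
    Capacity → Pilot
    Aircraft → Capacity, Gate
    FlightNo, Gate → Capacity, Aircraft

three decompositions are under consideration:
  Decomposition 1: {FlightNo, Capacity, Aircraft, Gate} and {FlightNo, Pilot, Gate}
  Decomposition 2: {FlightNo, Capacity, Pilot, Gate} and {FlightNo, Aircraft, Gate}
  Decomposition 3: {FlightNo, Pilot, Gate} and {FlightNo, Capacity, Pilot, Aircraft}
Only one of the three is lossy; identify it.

Decomposition 3

Decomposition 1: common = {FlightNo, Gate}, closure = {FlightNo, Capacity, Pilot, Aircraft, Gate} → lossless.
Decomposition 2: common = {FlightNo, Gate}, closure = {FlightNo, Capacity, Pilot, Aircraft, Gate} → lossless.
Decomposition 3: common = {FlightNo, Pilot}, closure = {FlightNo, Pilot} → lossy.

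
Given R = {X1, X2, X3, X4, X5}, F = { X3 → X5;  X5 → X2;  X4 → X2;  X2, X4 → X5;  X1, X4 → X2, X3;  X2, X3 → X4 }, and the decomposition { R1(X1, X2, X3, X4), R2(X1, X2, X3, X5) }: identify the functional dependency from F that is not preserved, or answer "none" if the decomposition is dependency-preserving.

Check X2, X4 → X5: no single fragment contains all of {X2, X4, X5}, and the restricted closure of {X2, X4} across the fragments never reaches {X5}.
X3 → X5 is preserved.
X5 → X2 is preserved.
X4 → X2 is preserved.
X1, X4 → X2, X3 is preserved.
X2, X3 → X4 is preserved.

X2, X4 → X5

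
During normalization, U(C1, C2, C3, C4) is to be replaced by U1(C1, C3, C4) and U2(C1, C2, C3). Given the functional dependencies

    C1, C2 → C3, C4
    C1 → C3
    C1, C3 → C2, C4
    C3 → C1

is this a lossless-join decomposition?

Yes

Common attributes: U1 ∩ U2 = {C1, C3}.
Closure of {C1, C3}: C1, C3 → C2, C4 applies, adding C2, C4. So (C1, C3)⁺ = {C1, C2, C3, C4}.
This closure contains every attribute of U1, so U1 ∩ U2 → U1. The join is lossless.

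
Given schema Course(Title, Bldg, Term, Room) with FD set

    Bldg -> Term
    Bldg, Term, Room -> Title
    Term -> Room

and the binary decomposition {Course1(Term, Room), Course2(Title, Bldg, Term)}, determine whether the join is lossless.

Common attributes: Course1 ∩ Course2 = {Term}.
Closure of {Term}: Term → Room applies, adding Room. So (Term)⁺ = {Term, Room}.
This closure contains every attribute of Course1, so Course1 ∩ Course2 → Course1. The join is lossless.

Yes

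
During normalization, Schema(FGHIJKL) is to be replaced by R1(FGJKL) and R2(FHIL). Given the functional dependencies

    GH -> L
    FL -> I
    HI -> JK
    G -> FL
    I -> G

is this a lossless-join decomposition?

Common attributes: R1 ∩ R2 = {FL}.
Closure of {FL}: FL → I applies, adding I; I → G applies, adding G. So (FL)⁺ = {FGIL}.
The closure contains neither all of R1 = {FGJKL} nor all of R2 = {FHIL}, so the common attributes are not a superkey of either fragment. The join is lossy.

No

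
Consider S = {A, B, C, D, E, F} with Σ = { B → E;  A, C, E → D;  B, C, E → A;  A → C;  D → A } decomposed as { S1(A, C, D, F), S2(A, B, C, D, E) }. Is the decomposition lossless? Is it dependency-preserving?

Lossless test: (A, C, D)⁺ = {A, C, D}, which is a superkey of neither fragment — lossy.
Dependency preservation: every FD's attributes lie within a single fragment, so each can be enforced locally — preserved.

lossy but dependency-preserving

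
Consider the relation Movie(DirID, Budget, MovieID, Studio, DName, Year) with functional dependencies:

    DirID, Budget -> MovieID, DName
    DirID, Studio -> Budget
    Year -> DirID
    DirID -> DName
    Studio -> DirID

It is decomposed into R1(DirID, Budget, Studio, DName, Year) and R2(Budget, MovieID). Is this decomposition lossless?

Common attributes: R1 ∩ R2 = {Budget}.
No dependency enlarges {Budget}, so (Budget)⁺ = {Budget}.
The closure contains neither all of R1 = {DirID, Budget, Studio, DName, Year} nor all of R2 = {Budget, MovieID}, so the common attributes are not a superkey of either fragment. The join is lossy.

No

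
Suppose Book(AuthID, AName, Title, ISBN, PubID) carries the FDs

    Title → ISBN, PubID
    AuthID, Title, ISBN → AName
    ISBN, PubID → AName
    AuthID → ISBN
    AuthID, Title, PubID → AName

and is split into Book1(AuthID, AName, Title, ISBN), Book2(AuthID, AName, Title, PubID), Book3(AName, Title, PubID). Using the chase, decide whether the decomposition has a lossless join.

Chase test. Columns are AuthID, AName, Title, ISBN, PubID; row i has aⱼ where attribute j ∈ Booki, else bᵢⱼ.
Initial tableau (one row per fragment):
  row 1: a1 a2 a3 a4 b15
  row 2: a1 a2 a3 b24 a5
  row 3: b31 a2 a3 b34 a5
Rows 1 and 2 agree on Title; apply Title→ISBN, PubID and equate their ISBN, PubID entries.
Rows 1 and 3 agree on Title; apply Title→ISBN, PubID and equate their ISBN, PubID entries.
Row 1 is now all distinguished symbols — the join is lossless.

Yes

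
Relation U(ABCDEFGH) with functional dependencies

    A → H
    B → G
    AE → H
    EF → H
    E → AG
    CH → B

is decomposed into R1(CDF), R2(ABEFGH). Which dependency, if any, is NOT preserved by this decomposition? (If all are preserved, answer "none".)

Check CH → B: no single fragment contains all of {BCH}, and the restricted closure of {CH} across the fragments never reaches {B}.
A → H is preserved.
B → G is preserved.
AE → H is preserved.
EF → H is preserved.
E → AG is preserved.

CH → B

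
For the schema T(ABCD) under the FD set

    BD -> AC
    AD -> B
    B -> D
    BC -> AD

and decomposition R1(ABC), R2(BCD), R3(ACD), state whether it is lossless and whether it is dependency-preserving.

lossless but not dependency-preserving

Lossless test (chase): Rows 1 and 2 agree on B; apply B→D and equate their D entries. Rows 1 and 2 agree on BC; apply BC→AD and equate their AD entries. Rows 1 and 3 agree on AD; apply AD→B and equate their B entries. Row 1 is now all distinguished symbols — the join is lossless.
Dependency preservation: the restricted closure of {AD} across the fragments never reaches {B}, so AD → B cannot be enforced without a join — not preserved.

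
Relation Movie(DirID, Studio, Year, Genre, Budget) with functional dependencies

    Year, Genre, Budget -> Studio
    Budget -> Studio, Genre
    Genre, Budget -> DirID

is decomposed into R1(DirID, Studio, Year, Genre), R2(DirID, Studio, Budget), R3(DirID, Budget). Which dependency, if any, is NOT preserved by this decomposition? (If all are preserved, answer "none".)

Check Budget → Studio, Genre: no single fragment contains all of {Studio, Genre, Budget}, and the restricted closure of {Budget} across the fragments never reaches {Studio, Genre}.
Year, Genre, Budget → Studio is preserved.
Genre, Budget → DirID is preserved.

Budget -> Studio, Genre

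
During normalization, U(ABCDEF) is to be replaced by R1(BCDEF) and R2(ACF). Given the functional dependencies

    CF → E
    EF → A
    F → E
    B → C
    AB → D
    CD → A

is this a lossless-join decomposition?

Common attributes: R1 ∩ R2 = {CF}.
Closure of {CF}: CF → E applies, adding E; EF → A applies, adding A. So (CF)⁺ = {ACEF}.
This closure contains every attribute of R2, so R1 ∩ R2 → R2. The join is lossless.

Yes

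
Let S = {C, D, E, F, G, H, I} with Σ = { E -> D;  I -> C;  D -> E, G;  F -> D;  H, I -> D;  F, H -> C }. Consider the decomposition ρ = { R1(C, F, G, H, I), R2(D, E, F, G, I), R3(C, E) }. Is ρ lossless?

Yes

Chase test. Columns are C, D, E, F, G, H, I; row i has aⱼ where attribute j ∈ Ri, else bᵢⱼ.
Initial tableau (one row per fragment):
  row 1: a1 b12 b13 a4 a5 a6 a7
  row 2: b21 a2 a3 a4 a5 b26 a7
  row 3: a1 b32 a3 b34 b35 b36 b37
Rows 2 and 3 agree on E; apply E→D and equate their D entries.
Rows 1 and 2 agree on I; apply I→C and equate their C entries.
Rows 2 and 3 agree on D; apply D→E, G and equate their E, G entries.
Rows 1 and 2 agree on F; apply F→D and equate their D entries.
Rows 1 and 2 agree on D; apply D→E, G and equate their E, G entries.
Row 1 is now all distinguished symbols — the join is lossless.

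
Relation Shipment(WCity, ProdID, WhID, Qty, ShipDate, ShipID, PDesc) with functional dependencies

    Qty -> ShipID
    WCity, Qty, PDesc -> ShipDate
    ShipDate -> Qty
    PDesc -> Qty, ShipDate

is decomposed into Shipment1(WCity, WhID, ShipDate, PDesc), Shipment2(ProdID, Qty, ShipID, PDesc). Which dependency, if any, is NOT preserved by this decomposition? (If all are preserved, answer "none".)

Check ShipDate → Qty: no single fragment contains all of {Qty, ShipDate}, and the restricted closure of {ShipDate} across the fragments never reaches {Qty}.
Qty → ShipID is preserved.
WCity, Qty, PDesc → ShipDate is preserved.
PDesc → Qty, ShipDate is preserved.

ShipDate -> Qty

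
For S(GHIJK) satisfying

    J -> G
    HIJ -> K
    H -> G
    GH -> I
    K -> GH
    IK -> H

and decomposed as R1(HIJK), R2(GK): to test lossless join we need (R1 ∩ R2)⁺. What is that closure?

GHIK

R1 ∩ R2 = {K}.
K → GH applies, adding GH
GH → I applies, adding I
Closure: {GHIK}.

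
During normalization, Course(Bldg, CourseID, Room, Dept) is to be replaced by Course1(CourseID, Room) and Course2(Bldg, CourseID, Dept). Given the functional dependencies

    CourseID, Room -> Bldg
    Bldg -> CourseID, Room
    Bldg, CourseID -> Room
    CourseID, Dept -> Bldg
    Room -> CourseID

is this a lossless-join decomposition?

Common attributes: Course1 ∩ Course2 = {CourseID}.
No dependency enlarges {CourseID}, so (CourseID)⁺ = {CourseID}.
The closure contains neither all of Course1 = {CourseID, Room} nor all of Course2 = {Bldg, CourseID, Dept}, so the common attributes are not a superkey of either fragment. The join is lossy.

No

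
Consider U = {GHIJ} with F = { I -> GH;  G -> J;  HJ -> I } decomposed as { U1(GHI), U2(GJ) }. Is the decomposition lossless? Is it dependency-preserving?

lossless but not dependency-preserving

Lossless test: (G)⁺ = {GJ}, which contains all of one fragment — lossless.
Dependency preservation: the restricted closure of {HJ} across the fragments never reaches {I}, so HJ → I cannot be enforced without a join — not preserved.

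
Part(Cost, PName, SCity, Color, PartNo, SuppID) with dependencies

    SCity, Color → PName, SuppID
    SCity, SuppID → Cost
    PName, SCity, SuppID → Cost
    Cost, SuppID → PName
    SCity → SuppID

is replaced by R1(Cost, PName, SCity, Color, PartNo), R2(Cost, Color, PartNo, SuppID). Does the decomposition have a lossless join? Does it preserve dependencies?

Lossless test: (Cost, Color, PartNo)⁺ = {Cost, Color, PartNo}, which is a superkey of neither fragment — lossy.
Dependency preservation: the restricted closure of {SCity, Color} across the fragments never reaches {PName, SuppID}, so SCity, Color → PName, SuppID cannot be enforced without a join — not preserved.

lossy and not dependency-preserving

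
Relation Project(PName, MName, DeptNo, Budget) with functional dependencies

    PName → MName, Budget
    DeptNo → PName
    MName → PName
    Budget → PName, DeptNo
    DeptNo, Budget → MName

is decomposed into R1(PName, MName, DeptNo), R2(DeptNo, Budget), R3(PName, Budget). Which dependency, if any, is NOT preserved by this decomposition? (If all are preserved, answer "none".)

PName → MName, Budget: restricted closure across fragments reaches MName, Budget.
DeptNo → PName lies within R1.
MName → PName lies within R1.
Budget → PName, DeptNo: restricted closure across fragments reaches PName, DeptNo.
DeptNo, Budget → MName: restricted closure across fragments reaches MName.
Every dependency is enforceable on the fragments, so the decomposition is dependency-preserving.

none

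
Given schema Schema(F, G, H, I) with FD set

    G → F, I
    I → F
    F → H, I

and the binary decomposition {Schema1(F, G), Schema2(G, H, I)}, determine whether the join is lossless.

Yes

Common attributes: Schema1 ∩ Schema2 = {G}.
Closure of {G}: G → F, I applies, adding F, I; F → H, I applies, adding H. So (G)⁺ = {F, G, H, I}.
This closure contains every attribute of Schema1, so Schema1 ∩ Schema2 → Schema1. The join is lossless.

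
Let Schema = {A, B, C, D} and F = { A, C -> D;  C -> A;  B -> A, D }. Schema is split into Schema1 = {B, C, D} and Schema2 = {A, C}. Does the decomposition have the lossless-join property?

Common attributes: Schema1 ∩ Schema2 = {C}.
Closure of {C}: C → A applies, adding A; A, C → D applies, adding D. So (C)⁺ = {A, C, D}.
This closure contains every attribute of Schema2, so Schema1 ∩ Schema2 → Schema2. The join is lossless.

Yes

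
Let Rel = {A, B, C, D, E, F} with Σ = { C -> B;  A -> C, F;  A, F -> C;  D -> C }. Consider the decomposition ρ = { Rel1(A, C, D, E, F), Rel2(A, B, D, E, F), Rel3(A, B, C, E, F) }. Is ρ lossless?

Chase test. Columns are A, B, C, D, E, F; row i has aⱼ where attribute j ∈ Reli, else bᵢⱼ.
Initial tableau (one row per fragment):
  row 1: a1 b12 a3 a4 a5 a6
  row 2: a1 a2 b23 a4 a5 a6
  row 3: a1 a2 a3 b34 a5 a6
Rows 1 and 3 agree on C; apply C→B and equate their B entries.
Rows 1 and 2 agree on A; apply A→C, F and equate their C, F entries.
Row 1 is now all distinguished symbols — the join is lossless.

Yes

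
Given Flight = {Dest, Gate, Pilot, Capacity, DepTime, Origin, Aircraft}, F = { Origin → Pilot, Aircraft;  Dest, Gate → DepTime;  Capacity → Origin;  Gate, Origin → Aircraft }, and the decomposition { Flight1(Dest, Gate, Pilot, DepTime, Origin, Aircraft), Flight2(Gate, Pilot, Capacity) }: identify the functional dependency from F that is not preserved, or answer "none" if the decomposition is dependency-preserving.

Capacity → Origin

Check Capacity → Origin: no single fragment contains all of {Capacity, Origin}, and the restricted closure of {Capacity} across the fragments never reaches {Origin}.
Origin → Pilot, Aircraft is preserved.
Dest, Gate → DepTime is preserved.
Gate, Origin → Aircraft is preserved.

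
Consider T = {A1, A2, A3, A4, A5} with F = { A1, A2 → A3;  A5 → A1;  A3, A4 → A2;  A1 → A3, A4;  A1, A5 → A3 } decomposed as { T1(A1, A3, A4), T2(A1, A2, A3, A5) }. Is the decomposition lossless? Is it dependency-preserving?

lossless but not dependency-preserving

Lossless test: (A1, A3)⁺ = {A1, A2, A3, A4}, which contains all of one fragment — lossless.
Dependency preservation: the restricted closure of {A3, A4} across the fragments never reaches {A2}, so A3, A4 → A2 cannot be enforced without a join — not preserved.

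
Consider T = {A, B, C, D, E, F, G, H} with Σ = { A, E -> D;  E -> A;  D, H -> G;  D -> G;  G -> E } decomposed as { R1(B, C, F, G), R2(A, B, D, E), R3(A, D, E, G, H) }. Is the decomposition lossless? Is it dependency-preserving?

lossy but dependency-preserving

Lossless test (chase): Rows 2 and 3 agree on D; apply D→G and equate their G entries. Rows 1 and 2 agree on G; apply G→E and equate their E entries. Rows 1 and 2 agree on E; apply E→A and equate their A entries. Rows 1 and 2 agree on A, E; apply A, E→D and equate their D entries. No row becomes fully distinguished — the join is lossy.
Dependency preservation: every FD's attributes lie within a single fragment, so each can be enforced locally — preserved.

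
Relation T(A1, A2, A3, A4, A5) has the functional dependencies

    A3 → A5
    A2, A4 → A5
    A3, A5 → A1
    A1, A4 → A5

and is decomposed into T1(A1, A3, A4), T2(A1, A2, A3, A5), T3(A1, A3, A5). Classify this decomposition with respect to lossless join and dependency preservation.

lossy and not dependency-preserving

Lossless test (chase): Rows 1 and 2 agree on A3; apply A3→A5 and equate their A5 entries. No row becomes fully distinguished — the join is lossy.
Dependency preservation: the restricted closure of {A2, A4} across the fragments never reaches {A5}, so A2, A4 → A5 cannot be enforced without a join — not preserved.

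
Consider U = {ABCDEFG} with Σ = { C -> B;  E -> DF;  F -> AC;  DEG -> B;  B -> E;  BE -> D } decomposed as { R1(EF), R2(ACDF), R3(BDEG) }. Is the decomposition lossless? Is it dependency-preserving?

Lossless test (chase): Rows 1 and 3 agree on E; apply E→DF and equate their DF entries. Rows 1 and 2 agree on F; apply F→AC and equate their AC entries. Rows 1 and 3 agree on F; apply F→AC and equate their AC entries. Rows 1 and 2 agree on C; apply C→B and equate their B entries. Rows 1 and 3 agree on C; apply C→B and equate their B entries. Rows 1 and 2 agree on B; apply B→E and equate their E entries. Row 3 is now all distinguished symbols — the join is lossless.
Dependency preservation: C → B; E → DF are not contained in any single fragment, but the restricted closure of each left-hand side across the fragments still reaches the right-hand side; the remaining FDs each lie inside some fragment. All dependencies are preserved.

lossless and dependency-preserving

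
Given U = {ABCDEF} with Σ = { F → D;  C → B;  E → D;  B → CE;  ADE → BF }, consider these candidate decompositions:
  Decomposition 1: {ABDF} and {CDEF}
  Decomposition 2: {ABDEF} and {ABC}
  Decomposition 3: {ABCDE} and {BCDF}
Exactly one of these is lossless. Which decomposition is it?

Decomposition 2

Decomposition 1: common = {DF}, closure = {DF} → lossy.
Decomposition 2: common = {AB}, closure = {ABCDEF} → lossless.
Decomposition 3: common = {BCD}, closure = {BCDE} → lossy.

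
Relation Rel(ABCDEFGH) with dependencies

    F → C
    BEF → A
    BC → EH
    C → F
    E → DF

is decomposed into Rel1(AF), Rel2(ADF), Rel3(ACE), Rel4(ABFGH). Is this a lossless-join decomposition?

Chase test. Columns are ABCDEFGH; row i has aⱼ where attribute j ∈ Reli, else bᵢⱼ.
Initial tableau (one row per fragment):
  row 1: a1 b12 b13 b14 b15 a6 b17 b18
  row 2: a1 b22 b23 a4 b25 a6 b27 b28
  row 3: a1 b32 a3 b34 a5 b36 b37 b38
  row 4: a1 a2 b43 b44 b45 a6 a7 a8
Rows 1 and 2 agree on F; apply F→C and equate their C entries.
Rows 1 and 4 agree on F; apply F→C and equate their C entries.
No row becomes fully distinguished — the join is lossy.

No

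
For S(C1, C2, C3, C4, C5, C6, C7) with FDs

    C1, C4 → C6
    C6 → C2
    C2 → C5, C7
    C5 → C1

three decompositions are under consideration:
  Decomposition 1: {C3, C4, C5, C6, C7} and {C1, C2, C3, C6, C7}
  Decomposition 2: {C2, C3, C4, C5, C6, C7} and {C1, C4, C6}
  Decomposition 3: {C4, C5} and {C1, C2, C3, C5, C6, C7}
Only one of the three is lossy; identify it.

Decomposition 3

Decomposition 1: common = {C3, C6, C7}, closure = {C1, C2, C3, C5, C6, C7} → lossless.
Decomposition 2: common = {C4, C6}, closure = {C1, C2, C4, C5, C6, C7} → lossless.
Decomposition 3: common = {C5}, closure = {C1, C5} → lossy.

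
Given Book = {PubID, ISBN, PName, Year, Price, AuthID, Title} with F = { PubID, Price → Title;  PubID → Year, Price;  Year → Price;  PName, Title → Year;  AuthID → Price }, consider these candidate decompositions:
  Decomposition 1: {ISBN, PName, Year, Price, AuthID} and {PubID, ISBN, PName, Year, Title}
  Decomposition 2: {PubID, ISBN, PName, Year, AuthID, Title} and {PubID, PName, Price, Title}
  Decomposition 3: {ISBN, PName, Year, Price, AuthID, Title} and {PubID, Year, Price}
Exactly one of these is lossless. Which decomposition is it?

Decomposition 2

Decomposition 1: common = {ISBN, PName, Year}, closure = {ISBN, PName, Year, Price} → lossy.
Decomposition 2: common = {PubID, PName, Title}, closure = {PubID, PName, Year, Price, Title} → lossless.
Decomposition 3: common = {Year, Price}, closure = {Year, Price} → lossy.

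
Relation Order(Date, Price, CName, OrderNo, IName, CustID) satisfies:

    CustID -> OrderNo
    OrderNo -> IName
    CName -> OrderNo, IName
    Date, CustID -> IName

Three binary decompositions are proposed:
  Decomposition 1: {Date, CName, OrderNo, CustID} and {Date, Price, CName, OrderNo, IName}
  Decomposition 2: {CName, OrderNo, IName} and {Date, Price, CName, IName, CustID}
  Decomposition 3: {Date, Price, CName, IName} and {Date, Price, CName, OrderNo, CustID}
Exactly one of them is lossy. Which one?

Decomposition 1: common = {Date, CName, OrderNo}, closure = {Date, CName, OrderNo, IName} → lossy.
Decomposition 2: common = {CName, IName}, closure = {CName, OrderNo, IName} → lossless.
Decomposition 3: common = {Date, Price, CName}, closure = {Date, Price, CName, OrderNo, IName} → lossless.

Decomposition 1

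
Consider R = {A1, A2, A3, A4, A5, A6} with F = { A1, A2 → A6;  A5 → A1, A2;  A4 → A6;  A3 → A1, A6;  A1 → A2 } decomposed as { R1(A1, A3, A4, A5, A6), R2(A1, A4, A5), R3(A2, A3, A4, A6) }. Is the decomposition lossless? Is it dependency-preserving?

Lossless test (chase): Rows 1 and 2 agree on A5; apply A5→A1, A2 and equate their A1, A2 entries. Rows 1 and 2 agree on A4; apply A4→A6 and equate their A6 entries. Rows 1 and 3 agree on A3; apply A3→A1, A6 and equate their A1, A6 entries. Rows 1 and 3 agree on A1; apply A1→A2 and equate their A2 entries. Row 1 is now all distinguished symbols — the join is lossless.
Dependency preservation: the restricted closure of {A5} across the fragments never reaches {A1, A2}, so A5 → A1, A2 cannot be enforced without a join — not preserved.

lossless but not dependency-preserving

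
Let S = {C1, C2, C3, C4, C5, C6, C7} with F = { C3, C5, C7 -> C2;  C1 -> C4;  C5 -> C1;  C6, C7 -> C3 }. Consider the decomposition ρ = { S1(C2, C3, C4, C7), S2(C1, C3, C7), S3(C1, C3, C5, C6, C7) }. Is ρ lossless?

No

Chase test. Columns are C1, C2, C3, C4, C5, C6, C7; row i has aⱼ where attribute j ∈ Si, else bᵢⱼ.
Initial tableau (one row per fragment):
  row 1: b11 a2 a3 a4 b15 b16 a7
  row 2: a1 b22 a3 b24 b25 b26 a7
  row 3: a1 b32 a3 b34 a5 a6 a7
Rows 2 and 3 agree on C1; apply C1→C4 and equate their C4 entries.
No row becomes fully distinguished — the join is lossy.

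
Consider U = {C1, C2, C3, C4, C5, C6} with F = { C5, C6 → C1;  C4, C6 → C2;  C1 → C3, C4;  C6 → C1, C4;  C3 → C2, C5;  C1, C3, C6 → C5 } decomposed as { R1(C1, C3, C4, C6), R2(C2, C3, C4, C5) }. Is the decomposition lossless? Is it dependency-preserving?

lossless and dependency-preserving

Lossless test: (C3, C4)⁺ = {C2, C3, C4, C5}, which contains all of one fragment — lossless.
Dependency preservation: C5, C6 → C1; C4, C6 → C2; C1, C3, C6 → C5 are not contained in any single fragment, but the restricted closure of each left-hand side across the fragments still reaches the right-hand side; the remaining FDs each lie inside some fragment. All dependencies are preserved.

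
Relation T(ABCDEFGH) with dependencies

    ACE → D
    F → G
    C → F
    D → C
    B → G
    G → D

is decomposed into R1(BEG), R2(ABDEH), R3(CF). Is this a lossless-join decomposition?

Chase test. Columns are ABCDEFGH; row i has aⱼ where attribute j ∈ Ri, else bᵢⱼ.
Initial tableau (one row per fragment):
  row 1: b11 a2 b13 b14 a5 b16 a7 b18
  row 2: a1 a2 b23 a4 a5 b26 b27 a8
  row 3: b31 b32 a3 b34 b35 a6 b37 b38
Rows 1 and 2 agree on B; apply B→G and equate their G entries.
Rows 1 and 2 agree on G; apply G→D and equate their D entries.
Rows 1 and 2 agree on D; apply D→C and equate their C entries.
Rows 1 and 2 agree on C; apply C→F and equate their F entries.
No row becomes fully distinguished — the join is lossy.

No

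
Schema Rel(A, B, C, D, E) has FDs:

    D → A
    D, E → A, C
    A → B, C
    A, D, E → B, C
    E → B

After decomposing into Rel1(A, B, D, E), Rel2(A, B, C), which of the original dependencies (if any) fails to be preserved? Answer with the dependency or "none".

D → A lies within Rel1.
D, E → A, C: restricted closure across fragments reaches A, C.
A → B, C lies within Rel2.
A, D, E → B, C: restricted closure across fragments reaches B, C.
E → B lies within Rel1.
Every dependency is enforceable on the fragments, so the decomposition is dependency-preserving.

none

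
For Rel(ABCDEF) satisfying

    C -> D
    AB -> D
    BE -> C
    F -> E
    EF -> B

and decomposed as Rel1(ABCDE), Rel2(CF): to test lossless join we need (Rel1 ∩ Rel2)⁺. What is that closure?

CD

Rel1 ∩ Rel2 = {C}.
C → D applies, adding D
Closure: {CD}.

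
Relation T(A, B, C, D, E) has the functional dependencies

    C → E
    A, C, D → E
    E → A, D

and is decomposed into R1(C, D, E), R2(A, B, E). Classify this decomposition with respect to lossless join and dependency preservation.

lossy but dependency-preserving

Lossless test: (E)⁺ = {A, D, E}, which is a superkey of neither fragment — lossy.
Dependency preservation: A, C, D → E; E → A, D are not contained in any single fragment, but the restricted closure of each left-hand side across the fragments still reaches the right-hand side; the remaining FDs each lie inside some fragment. All dependencies are preserved.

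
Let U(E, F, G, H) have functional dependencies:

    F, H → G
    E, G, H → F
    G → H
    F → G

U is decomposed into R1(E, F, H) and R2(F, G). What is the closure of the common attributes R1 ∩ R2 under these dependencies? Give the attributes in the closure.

F, G, H

R1 ∩ R2 = {F}.
F → G applies, adding G
G → H applies, adding H
Closure: {F, G, H}.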